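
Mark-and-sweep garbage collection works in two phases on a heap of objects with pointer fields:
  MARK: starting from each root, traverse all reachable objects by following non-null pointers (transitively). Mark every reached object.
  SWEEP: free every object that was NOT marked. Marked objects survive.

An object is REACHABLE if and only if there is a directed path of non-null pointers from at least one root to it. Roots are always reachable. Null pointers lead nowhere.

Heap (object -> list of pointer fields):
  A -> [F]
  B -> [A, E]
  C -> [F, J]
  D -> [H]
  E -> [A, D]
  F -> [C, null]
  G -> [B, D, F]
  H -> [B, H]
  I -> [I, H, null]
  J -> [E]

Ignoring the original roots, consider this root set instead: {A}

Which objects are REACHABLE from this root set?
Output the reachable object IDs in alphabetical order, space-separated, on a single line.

Roots: A
Mark A: refs=F, marked=A
Mark F: refs=C null, marked=A F
Mark C: refs=F J, marked=A C F
Mark J: refs=E, marked=A C F J
Mark E: refs=A D, marked=A C E F J
Mark D: refs=H, marked=A C D E F J
Mark H: refs=B H, marked=A C D E F H J
Mark B: refs=A E, marked=A B C D E F H J
Unmarked (collected): G I

Answer: A B C D E F H J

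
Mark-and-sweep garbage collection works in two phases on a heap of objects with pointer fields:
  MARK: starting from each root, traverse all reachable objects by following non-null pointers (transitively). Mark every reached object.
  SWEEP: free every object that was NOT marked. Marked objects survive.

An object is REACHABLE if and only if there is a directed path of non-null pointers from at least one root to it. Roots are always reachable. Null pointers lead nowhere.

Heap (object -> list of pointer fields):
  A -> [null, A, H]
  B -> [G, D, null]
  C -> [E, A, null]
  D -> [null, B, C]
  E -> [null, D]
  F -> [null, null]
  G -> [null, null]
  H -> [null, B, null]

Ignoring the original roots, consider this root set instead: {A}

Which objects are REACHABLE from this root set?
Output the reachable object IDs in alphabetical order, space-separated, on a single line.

Answer: A B C D E G H

Derivation:
Roots: A
Mark A: refs=null A H, marked=A
Mark H: refs=null B null, marked=A H
Mark B: refs=G D null, marked=A B H
Mark G: refs=null null, marked=A B G H
Mark D: refs=null B C, marked=A B D G H
Mark C: refs=E A null, marked=A B C D G H
Mark E: refs=null D, marked=A B C D E G H
Unmarked (collected): F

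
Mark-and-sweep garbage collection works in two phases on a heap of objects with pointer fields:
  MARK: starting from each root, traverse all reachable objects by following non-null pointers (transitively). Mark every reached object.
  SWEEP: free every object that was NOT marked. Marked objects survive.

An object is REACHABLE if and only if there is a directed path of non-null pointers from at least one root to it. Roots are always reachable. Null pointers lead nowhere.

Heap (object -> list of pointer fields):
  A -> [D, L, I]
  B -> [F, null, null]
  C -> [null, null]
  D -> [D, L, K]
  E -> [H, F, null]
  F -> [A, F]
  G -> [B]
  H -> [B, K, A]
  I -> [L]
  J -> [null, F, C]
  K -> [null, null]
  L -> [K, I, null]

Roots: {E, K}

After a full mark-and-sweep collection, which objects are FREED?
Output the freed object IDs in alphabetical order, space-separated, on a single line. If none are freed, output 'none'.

Roots: E K
Mark E: refs=H F null, marked=E
Mark K: refs=null null, marked=E K
Mark H: refs=B K A, marked=E H K
Mark F: refs=A F, marked=E F H K
Mark B: refs=F null null, marked=B E F H K
Mark A: refs=D L I, marked=A B E F H K
Mark D: refs=D L K, marked=A B D E F H K
Mark L: refs=K I null, marked=A B D E F H K L
Mark I: refs=L, marked=A B D E F H I K L
Unmarked (collected): C G J

Answer: C G J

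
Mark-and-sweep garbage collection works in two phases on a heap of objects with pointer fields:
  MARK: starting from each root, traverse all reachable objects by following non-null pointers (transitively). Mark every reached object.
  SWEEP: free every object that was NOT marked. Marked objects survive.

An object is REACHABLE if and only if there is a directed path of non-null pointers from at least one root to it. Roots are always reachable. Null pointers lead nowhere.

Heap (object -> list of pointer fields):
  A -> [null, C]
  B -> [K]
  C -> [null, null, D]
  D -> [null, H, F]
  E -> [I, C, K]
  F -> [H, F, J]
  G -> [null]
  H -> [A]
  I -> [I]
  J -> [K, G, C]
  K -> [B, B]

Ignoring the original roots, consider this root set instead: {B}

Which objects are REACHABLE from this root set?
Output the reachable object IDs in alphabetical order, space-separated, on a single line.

Roots: B
Mark B: refs=K, marked=B
Mark K: refs=B B, marked=B K
Unmarked (collected): A C D E F G H I J

Answer: B K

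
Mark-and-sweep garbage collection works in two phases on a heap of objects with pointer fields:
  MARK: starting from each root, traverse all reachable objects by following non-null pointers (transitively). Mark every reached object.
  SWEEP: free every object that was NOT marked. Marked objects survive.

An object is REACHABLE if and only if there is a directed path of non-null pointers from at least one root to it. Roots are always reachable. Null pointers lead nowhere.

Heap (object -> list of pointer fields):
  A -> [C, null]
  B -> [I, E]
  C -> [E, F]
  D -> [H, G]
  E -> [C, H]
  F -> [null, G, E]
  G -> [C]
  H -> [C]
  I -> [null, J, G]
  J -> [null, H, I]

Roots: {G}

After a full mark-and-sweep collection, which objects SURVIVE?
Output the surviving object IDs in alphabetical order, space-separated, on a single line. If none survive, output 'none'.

Roots: G
Mark G: refs=C, marked=G
Mark C: refs=E F, marked=C G
Mark E: refs=C H, marked=C E G
Mark F: refs=null G E, marked=C E F G
Mark H: refs=C, marked=C E F G H
Unmarked (collected): A B D I J

Answer: C E F G H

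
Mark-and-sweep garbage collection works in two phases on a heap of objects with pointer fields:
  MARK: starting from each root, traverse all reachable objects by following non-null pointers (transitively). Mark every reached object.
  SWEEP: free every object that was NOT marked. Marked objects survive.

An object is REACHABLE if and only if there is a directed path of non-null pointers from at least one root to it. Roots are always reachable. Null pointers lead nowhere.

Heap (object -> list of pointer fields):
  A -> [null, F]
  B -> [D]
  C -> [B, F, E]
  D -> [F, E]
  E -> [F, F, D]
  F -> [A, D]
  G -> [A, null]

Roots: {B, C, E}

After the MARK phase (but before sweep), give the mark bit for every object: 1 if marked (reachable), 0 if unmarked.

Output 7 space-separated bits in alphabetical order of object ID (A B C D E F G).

Roots: B C E
Mark B: refs=D, marked=B
Mark C: refs=B F E, marked=B C
Mark E: refs=F F D, marked=B C E
Mark D: refs=F E, marked=B C D E
Mark F: refs=A D, marked=B C D E F
Mark A: refs=null F, marked=A B C D E F
Unmarked (collected): G

Answer: 1 1 1 1 1 1 0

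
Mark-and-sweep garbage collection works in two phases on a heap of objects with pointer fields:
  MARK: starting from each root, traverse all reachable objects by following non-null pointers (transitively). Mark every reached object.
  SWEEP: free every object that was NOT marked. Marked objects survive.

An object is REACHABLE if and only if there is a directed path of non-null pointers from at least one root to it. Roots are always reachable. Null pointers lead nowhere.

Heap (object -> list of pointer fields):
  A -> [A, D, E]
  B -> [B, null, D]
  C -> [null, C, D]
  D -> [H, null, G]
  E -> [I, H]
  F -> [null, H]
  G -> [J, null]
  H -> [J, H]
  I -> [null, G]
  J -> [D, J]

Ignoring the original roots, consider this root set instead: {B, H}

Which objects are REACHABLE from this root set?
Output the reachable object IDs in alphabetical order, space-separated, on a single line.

Roots: B H
Mark B: refs=B null D, marked=B
Mark H: refs=J H, marked=B H
Mark D: refs=H null G, marked=B D H
Mark J: refs=D J, marked=B D H J
Mark G: refs=J null, marked=B D G H J
Unmarked (collected): A C E F I

Answer: B D G H J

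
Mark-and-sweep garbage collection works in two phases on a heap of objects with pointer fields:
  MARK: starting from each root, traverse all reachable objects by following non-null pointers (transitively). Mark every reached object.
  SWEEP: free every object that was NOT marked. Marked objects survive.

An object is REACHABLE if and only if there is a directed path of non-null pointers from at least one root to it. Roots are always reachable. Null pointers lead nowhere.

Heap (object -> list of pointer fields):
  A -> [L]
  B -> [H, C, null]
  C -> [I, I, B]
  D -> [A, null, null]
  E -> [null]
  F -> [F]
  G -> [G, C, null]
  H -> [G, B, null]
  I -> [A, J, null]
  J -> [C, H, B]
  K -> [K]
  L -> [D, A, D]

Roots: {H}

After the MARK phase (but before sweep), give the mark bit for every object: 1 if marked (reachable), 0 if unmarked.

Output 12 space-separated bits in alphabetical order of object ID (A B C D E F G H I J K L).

Roots: H
Mark H: refs=G B null, marked=H
Mark G: refs=G C null, marked=G H
Mark B: refs=H C null, marked=B G H
Mark C: refs=I I B, marked=B C G H
Mark I: refs=A J null, marked=B C G H I
Mark A: refs=L, marked=A B C G H I
Mark J: refs=C H B, marked=A B C G H I J
Mark L: refs=D A D, marked=A B C G H I J L
Mark D: refs=A null null, marked=A B C D G H I J L
Unmarked (collected): E F K

Answer: 1 1 1 1 0 0 1 1 1 1 0 1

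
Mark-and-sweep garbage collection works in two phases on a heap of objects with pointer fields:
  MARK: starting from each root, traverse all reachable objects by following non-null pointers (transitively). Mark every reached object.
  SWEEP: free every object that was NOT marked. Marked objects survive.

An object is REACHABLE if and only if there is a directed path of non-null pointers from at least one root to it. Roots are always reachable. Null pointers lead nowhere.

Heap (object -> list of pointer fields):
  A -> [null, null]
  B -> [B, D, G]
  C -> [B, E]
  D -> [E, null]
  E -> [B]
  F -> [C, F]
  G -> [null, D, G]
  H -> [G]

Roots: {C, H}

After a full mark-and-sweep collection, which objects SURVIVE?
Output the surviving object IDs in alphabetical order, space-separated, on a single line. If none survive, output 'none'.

Roots: C H
Mark C: refs=B E, marked=C
Mark H: refs=G, marked=C H
Mark B: refs=B D G, marked=B C H
Mark E: refs=B, marked=B C E H
Mark G: refs=null D G, marked=B C E G H
Mark D: refs=E null, marked=B C D E G H
Unmarked (collected): A F

Answer: B C D E G H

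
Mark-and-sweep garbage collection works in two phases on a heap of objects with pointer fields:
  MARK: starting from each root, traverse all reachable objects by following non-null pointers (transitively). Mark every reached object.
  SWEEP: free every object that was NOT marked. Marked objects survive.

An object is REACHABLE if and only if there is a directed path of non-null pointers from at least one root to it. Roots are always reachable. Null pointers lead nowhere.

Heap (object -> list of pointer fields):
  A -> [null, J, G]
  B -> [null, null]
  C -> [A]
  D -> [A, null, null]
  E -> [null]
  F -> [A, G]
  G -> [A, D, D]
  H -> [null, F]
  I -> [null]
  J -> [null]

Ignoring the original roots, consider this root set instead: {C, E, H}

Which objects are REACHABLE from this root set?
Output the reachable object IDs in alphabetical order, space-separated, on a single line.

Answer: A C D E F G H J

Derivation:
Roots: C E H
Mark C: refs=A, marked=C
Mark E: refs=null, marked=C E
Mark H: refs=null F, marked=C E H
Mark A: refs=null J G, marked=A C E H
Mark F: refs=A G, marked=A C E F H
Mark J: refs=null, marked=A C E F H J
Mark G: refs=A D D, marked=A C E F G H J
Mark D: refs=A null null, marked=A C D E F G H J
Unmarked (collected): B I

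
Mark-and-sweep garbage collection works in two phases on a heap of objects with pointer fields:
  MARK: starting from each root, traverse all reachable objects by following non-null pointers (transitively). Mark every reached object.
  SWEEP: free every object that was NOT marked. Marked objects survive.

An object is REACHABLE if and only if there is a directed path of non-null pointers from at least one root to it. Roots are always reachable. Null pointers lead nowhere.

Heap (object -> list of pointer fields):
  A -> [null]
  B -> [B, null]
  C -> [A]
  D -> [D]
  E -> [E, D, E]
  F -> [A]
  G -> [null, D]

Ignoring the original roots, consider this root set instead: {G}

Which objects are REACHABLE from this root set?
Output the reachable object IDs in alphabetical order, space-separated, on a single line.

Roots: G
Mark G: refs=null D, marked=G
Mark D: refs=D, marked=D G
Unmarked (collected): A B C E F

Answer: D G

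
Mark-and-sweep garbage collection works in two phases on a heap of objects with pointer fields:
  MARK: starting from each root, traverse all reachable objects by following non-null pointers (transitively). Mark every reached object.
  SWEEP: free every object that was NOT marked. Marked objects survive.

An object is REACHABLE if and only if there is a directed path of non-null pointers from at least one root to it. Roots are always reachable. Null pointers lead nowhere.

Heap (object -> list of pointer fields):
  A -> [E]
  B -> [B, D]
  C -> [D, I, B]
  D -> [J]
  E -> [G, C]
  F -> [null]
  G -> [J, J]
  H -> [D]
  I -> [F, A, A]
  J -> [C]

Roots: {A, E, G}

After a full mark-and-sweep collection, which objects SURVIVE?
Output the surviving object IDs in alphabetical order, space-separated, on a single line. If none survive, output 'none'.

Answer: A B C D E F G I J

Derivation:
Roots: A E G
Mark A: refs=E, marked=A
Mark E: refs=G C, marked=A E
Mark G: refs=J J, marked=A E G
Mark C: refs=D I B, marked=A C E G
Mark J: refs=C, marked=A C E G J
Mark D: refs=J, marked=A C D E G J
Mark I: refs=F A A, marked=A C D E G I J
Mark B: refs=B D, marked=A B C D E G I J
Mark F: refs=null, marked=A B C D E F G I J
Unmarked (collected): H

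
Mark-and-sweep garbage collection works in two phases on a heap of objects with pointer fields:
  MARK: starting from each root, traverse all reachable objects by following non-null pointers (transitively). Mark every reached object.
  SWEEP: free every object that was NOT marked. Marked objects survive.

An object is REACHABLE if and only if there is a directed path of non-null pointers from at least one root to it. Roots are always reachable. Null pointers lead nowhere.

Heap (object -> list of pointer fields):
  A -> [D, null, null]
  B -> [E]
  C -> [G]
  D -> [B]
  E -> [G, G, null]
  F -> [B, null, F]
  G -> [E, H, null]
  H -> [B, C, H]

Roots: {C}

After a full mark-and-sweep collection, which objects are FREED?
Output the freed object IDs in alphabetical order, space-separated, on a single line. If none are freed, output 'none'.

Roots: C
Mark C: refs=G, marked=C
Mark G: refs=E H null, marked=C G
Mark E: refs=G G null, marked=C E G
Mark H: refs=B C H, marked=C E G H
Mark B: refs=E, marked=B C E G H
Unmarked (collected): A D F

Answer: A D F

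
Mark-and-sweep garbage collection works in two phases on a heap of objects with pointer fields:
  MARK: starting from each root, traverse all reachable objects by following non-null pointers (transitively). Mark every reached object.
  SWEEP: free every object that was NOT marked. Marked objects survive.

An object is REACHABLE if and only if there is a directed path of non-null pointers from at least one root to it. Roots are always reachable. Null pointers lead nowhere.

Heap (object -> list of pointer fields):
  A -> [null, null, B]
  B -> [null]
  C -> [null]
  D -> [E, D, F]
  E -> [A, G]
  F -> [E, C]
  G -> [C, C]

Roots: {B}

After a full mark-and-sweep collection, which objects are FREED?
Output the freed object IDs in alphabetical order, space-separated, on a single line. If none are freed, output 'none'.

Roots: B
Mark B: refs=null, marked=B
Unmarked (collected): A C D E F G

Answer: A C D E F G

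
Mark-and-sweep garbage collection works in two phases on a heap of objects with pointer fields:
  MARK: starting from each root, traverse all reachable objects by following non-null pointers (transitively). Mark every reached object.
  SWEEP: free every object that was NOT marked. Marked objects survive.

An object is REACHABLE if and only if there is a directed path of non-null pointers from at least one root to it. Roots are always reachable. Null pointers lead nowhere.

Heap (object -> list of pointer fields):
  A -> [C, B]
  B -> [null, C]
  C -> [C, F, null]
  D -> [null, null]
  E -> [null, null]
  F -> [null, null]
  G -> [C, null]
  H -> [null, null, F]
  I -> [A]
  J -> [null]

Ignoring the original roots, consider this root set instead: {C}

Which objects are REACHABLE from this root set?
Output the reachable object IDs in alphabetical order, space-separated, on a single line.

Answer: C F

Derivation:
Roots: C
Mark C: refs=C F null, marked=C
Mark F: refs=null null, marked=C F
Unmarked (collected): A B D E G H I J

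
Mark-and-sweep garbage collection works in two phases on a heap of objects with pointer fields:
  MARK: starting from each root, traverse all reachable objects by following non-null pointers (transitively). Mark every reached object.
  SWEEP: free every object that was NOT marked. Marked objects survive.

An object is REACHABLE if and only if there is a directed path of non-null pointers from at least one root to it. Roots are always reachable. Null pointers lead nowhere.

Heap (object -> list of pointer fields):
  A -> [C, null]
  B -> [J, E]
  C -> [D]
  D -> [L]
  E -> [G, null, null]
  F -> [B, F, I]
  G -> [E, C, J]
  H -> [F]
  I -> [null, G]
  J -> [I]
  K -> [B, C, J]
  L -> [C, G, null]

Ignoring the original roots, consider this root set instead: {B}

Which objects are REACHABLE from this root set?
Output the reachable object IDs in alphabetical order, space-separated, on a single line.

Roots: B
Mark B: refs=J E, marked=B
Mark J: refs=I, marked=B J
Mark E: refs=G null null, marked=B E J
Mark I: refs=null G, marked=B E I J
Mark G: refs=E C J, marked=B E G I J
Mark C: refs=D, marked=B C E G I J
Mark D: refs=L, marked=B C D E G I J
Mark L: refs=C G null, marked=B C D E G I J L
Unmarked (collected): A F H K

Answer: B C D E G I J L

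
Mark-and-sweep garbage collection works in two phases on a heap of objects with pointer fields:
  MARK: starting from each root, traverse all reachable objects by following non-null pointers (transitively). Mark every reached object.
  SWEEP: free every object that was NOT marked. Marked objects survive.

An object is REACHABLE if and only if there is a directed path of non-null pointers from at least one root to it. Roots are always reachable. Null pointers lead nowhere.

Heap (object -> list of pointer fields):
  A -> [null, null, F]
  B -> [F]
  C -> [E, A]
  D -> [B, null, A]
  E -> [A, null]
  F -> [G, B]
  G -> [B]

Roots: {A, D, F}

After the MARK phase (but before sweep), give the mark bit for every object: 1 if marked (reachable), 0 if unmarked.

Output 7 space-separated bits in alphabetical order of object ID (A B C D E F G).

Roots: A D F
Mark A: refs=null null F, marked=A
Mark D: refs=B null A, marked=A D
Mark F: refs=G B, marked=A D F
Mark B: refs=F, marked=A B D F
Mark G: refs=B, marked=A B D F G
Unmarked (collected): C E

Answer: 1 1 0 1 0 1 1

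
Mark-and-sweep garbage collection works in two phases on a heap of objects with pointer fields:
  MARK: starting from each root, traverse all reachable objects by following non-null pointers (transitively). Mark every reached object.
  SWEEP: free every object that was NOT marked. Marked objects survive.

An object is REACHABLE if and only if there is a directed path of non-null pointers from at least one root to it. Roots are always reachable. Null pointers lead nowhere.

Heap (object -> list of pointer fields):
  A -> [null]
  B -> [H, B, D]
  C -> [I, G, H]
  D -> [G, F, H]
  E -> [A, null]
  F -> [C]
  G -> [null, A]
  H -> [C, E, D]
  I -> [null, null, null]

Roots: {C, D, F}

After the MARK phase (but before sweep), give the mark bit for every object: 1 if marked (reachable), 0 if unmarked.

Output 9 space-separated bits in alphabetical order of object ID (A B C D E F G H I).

Answer: 1 0 1 1 1 1 1 1 1

Derivation:
Roots: C D F
Mark C: refs=I G H, marked=C
Mark D: refs=G F H, marked=C D
Mark F: refs=C, marked=C D F
Mark I: refs=null null null, marked=C D F I
Mark G: refs=null A, marked=C D F G I
Mark H: refs=C E D, marked=C D F G H I
Mark A: refs=null, marked=A C D F G H I
Mark E: refs=A null, marked=A C D E F G H I
Unmarked (collected): B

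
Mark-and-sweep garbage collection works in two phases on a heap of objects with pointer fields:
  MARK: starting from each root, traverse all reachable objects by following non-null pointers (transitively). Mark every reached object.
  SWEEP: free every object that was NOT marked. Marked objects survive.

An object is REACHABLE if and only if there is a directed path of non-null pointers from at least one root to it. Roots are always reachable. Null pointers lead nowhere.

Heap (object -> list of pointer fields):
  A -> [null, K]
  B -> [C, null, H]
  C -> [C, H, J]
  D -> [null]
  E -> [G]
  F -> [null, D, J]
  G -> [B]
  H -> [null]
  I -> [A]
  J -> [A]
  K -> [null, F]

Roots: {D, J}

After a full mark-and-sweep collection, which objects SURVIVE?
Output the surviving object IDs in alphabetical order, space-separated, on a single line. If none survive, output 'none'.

Answer: A D F J K

Derivation:
Roots: D J
Mark D: refs=null, marked=D
Mark J: refs=A, marked=D J
Mark A: refs=null K, marked=A D J
Mark K: refs=null F, marked=A D J K
Mark F: refs=null D J, marked=A D F J K
Unmarked (collected): B C E G H I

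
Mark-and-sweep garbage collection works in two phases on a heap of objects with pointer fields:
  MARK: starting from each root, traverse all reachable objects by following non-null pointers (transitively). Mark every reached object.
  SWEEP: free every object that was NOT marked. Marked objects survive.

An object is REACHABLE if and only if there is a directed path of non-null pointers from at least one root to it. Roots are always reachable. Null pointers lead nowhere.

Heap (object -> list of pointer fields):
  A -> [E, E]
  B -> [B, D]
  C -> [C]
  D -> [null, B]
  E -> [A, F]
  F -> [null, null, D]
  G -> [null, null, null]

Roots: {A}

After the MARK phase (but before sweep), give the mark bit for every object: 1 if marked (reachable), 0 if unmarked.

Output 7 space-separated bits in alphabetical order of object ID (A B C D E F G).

Roots: A
Mark A: refs=E E, marked=A
Mark E: refs=A F, marked=A E
Mark F: refs=null null D, marked=A E F
Mark D: refs=null B, marked=A D E F
Mark B: refs=B D, marked=A B D E F
Unmarked (collected): C G

Answer: 1 1 0 1 1 1 0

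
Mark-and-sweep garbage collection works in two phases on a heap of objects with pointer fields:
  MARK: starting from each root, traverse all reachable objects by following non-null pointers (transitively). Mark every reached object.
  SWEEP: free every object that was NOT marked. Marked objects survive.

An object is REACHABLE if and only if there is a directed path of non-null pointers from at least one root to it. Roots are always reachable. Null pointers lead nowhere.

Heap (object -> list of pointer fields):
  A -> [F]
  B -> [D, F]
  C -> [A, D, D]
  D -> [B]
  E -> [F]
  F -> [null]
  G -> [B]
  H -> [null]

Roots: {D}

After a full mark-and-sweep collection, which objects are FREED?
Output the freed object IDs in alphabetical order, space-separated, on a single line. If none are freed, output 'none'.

Answer: A C E G H

Derivation:
Roots: D
Mark D: refs=B, marked=D
Mark B: refs=D F, marked=B D
Mark F: refs=null, marked=B D F
Unmarked (collected): A C E G H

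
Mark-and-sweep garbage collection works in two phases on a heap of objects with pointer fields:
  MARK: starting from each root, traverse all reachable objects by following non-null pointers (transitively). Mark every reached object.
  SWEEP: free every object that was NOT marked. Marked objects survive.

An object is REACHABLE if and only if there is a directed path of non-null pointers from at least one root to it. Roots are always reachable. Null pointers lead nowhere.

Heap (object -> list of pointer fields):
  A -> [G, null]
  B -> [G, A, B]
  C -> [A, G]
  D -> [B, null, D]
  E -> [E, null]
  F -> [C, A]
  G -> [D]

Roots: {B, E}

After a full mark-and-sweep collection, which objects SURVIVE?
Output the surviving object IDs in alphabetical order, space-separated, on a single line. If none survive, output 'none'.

Roots: B E
Mark B: refs=G A B, marked=B
Mark E: refs=E null, marked=B E
Mark G: refs=D, marked=B E G
Mark A: refs=G null, marked=A B E G
Mark D: refs=B null D, marked=A B D E G
Unmarked (collected): C F

Answer: A B D E G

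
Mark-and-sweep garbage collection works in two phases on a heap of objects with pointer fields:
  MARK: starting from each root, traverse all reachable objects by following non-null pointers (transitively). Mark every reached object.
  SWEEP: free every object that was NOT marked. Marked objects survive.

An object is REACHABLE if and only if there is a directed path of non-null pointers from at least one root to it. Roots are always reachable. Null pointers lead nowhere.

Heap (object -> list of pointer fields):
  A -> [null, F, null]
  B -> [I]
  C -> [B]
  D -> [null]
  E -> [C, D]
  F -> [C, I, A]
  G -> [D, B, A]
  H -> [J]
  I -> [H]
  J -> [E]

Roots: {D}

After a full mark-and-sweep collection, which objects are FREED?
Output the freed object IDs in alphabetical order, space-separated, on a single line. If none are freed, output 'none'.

Answer: A B C E F G H I J

Derivation:
Roots: D
Mark D: refs=null, marked=D
Unmarked (collected): A B C E F G H I J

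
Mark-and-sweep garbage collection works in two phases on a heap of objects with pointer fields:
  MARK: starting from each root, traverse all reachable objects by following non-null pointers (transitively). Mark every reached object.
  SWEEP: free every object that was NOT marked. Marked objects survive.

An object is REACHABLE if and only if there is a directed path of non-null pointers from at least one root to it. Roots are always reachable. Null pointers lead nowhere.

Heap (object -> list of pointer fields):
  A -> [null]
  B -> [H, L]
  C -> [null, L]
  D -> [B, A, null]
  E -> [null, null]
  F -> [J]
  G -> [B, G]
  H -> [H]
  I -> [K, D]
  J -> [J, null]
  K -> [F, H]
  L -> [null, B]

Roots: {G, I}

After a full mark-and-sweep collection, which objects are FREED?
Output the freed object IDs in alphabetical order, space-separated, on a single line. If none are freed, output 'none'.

Answer: C E

Derivation:
Roots: G I
Mark G: refs=B G, marked=G
Mark I: refs=K D, marked=G I
Mark B: refs=H L, marked=B G I
Mark K: refs=F H, marked=B G I K
Mark D: refs=B A null, marked=B D G I K
Mark H: refs=H, marked=B D G H I K
Mark L: refs=null B, marked=B D G H I K L
Mark F: refs=J, marked=B D F G H I K L
Mark A: refs=null, marked=A B D F G H I K L
Mark J: refs=J null, marked=A B D F G H I J K L
Unmarked (collected): C E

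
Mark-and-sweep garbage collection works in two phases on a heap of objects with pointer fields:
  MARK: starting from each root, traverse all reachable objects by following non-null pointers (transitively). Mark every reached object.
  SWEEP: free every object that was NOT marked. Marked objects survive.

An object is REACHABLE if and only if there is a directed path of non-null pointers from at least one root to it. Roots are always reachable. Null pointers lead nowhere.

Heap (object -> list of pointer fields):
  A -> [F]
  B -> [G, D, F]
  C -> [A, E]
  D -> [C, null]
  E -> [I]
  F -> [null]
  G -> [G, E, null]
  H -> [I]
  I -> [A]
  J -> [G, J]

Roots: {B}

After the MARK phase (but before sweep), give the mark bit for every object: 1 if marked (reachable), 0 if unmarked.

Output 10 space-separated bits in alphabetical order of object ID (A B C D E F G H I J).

Answer: 1 1 1 1 1 1 1 0 1 0

Derivation:
Roots: B
Mark B: refs=G D F, marked=B
Mark G: refs=G E null, marked=B G
Mark D: refs=C null, marked=B D G
Mark F: refs=null, marked=B D F G
Mark E: refs=I, marked=B D E F G
Mark C: refs=A E, marked=B C D E F G
Mark I: refs=A, marked=B C D E F G I
Mark A: refs=F, marked=A B C D E F G I
Unmarked (collected): H J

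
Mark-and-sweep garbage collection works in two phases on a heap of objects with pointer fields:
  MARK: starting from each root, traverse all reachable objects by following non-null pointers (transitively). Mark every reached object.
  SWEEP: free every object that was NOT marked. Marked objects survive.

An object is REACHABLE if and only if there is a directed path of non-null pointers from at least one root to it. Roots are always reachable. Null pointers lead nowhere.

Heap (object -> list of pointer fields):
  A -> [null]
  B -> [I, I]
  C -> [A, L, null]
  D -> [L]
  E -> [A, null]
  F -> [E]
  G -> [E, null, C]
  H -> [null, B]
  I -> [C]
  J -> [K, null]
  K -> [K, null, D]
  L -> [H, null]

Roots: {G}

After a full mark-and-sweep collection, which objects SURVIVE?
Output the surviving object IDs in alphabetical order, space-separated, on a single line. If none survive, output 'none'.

Answer: A B C E G H I L

Derivation:
Roots: G
Mark G: refs=E null C, marked=G
Mark E: refs=A null, marked=E G
Mark C: refs=A L null, marked=C E G
Mark A: refs=null, marked=A C E G
Mark L: refs=H null, marked=A C E G L
Mark H: refs=null B, marked=A C E G H L
Mark B: refs=I I, marked=A B C E G H L
Mark I: refs=C, marked=A B C E G H I L
Unmarked (collected): D F J K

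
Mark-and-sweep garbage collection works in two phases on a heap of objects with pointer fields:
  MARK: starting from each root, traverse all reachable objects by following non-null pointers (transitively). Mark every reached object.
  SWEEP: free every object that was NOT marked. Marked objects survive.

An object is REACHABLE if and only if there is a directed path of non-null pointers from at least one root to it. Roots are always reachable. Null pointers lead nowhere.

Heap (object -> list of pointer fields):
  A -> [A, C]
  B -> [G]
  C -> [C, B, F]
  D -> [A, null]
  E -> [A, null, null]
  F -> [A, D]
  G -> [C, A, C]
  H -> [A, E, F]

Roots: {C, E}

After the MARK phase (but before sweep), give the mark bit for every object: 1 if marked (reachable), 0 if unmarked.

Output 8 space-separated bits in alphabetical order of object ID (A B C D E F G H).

Answer: 1 1 1 1 1 1 1 0

Derivation:
Roots: C E
Mark C: refs=C B F, marked=C
Mark E: refs=A null null, marked=C E
Mark B: refs=G, marked=B C E
Mark F: refs=A D, marked=B C E F
Mark A: refs=A C, marked=A B C E F
Mark G: refs=C A C, marked=A B C E F G
Mark D: refs=A null, marked=A B C D E F G
Unmarked (collected): H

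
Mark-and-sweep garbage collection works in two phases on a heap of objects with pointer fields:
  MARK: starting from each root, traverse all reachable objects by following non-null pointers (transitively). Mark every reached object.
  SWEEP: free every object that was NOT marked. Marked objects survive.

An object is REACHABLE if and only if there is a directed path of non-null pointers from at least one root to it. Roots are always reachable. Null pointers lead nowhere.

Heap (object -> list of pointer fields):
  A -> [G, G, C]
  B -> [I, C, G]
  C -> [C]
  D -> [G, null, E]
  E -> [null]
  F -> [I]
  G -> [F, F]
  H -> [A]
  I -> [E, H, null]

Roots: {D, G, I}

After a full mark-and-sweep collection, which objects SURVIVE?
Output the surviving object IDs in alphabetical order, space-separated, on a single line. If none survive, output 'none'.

Answer: A C D E F G H I

Derivation:
Roots: D G I
Mark D: refs=G null E, marked=D
Mark G: refs=F F, marked=D G
Mark I: refs=E H null, marked=D G I
Mark E: refs=null, marked=D E G I
Mark F: refs=I, marked=D E F G I
Mark H: refs=A, marked=D E F G H I
Mark A: refs=G G C, marked=A D E F G H I
Mark C: refs=C, marked=A C D E F G H I
Unmarked (collected): B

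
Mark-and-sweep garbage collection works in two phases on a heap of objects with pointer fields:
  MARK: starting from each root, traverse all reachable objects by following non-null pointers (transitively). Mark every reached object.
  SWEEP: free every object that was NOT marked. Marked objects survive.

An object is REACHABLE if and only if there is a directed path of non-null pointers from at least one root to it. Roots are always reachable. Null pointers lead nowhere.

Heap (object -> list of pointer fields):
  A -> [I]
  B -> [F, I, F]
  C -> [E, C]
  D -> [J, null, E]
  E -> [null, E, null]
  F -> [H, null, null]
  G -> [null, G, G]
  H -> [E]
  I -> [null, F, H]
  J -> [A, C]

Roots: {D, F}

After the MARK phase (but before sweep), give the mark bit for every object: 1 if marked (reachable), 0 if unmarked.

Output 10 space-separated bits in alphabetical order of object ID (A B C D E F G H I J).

Answer: 1 0 1 1 1 1 0 1 1 1

Derivation:
Roots: D F
Mark D: refs=J null E, marked=D
Mark F: refs=H null null, marked=D F
Mark J: refs=A C, marked=D F J
Mark E: refs=null E null, marked=D E F J
Mark H: refs=E, marked=D E F H J
Mark A: refs=I, marked=A D E F H J
Mark C: refs=E C, marked=A C D E F H J
Mark I: refs=null F H, marked=A C D E F H I J
Unmarked (collected): B G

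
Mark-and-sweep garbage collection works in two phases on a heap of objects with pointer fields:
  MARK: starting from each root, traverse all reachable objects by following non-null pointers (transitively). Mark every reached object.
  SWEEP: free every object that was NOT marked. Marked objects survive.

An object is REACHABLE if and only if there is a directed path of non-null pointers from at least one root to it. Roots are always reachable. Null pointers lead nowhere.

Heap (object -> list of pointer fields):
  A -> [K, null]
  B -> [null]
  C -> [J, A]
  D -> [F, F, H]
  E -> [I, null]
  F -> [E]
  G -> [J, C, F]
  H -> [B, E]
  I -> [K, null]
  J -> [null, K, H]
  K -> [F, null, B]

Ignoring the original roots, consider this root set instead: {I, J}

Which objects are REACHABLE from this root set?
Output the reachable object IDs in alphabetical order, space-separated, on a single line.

Roots: I J
Mark I: refs=K null, marked=I
Mark J: refs=null K H, marked=I J
Mark K: refs=F null B, marked=I J K
Mark H: refs=B E, marked=H I J K
Mark F: refs=E, marked=F H I J K
Mark B: refs=null, marked=B F H I J K
Mark E: refs=I null, marked=B E F H I J K
Unmarked (collected): A C D G

Answer: B E F H I J K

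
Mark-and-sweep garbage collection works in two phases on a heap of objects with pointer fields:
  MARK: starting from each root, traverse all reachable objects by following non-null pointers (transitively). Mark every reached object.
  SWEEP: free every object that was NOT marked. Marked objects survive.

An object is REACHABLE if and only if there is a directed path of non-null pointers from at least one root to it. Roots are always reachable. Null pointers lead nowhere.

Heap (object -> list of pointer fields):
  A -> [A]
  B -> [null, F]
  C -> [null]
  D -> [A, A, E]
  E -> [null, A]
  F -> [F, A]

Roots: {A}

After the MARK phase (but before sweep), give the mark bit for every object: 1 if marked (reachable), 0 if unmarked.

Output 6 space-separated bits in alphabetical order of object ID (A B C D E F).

Answer: 1 0 0 0 0 0

Derivation:
Roots: A
Mark A: refs=A, marked=A
Unmarked (collected): B C D E F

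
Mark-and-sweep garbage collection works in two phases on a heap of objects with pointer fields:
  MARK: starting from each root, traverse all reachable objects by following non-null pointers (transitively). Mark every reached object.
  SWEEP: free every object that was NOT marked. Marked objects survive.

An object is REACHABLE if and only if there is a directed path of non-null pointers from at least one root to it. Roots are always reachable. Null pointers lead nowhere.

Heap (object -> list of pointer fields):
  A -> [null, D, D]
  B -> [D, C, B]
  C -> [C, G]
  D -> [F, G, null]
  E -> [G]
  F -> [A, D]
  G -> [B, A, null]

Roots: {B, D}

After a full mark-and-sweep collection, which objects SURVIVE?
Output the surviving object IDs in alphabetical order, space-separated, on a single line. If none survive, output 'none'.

Roots: B D
Mark B: refs=D C B, marked=B
Mark D: refs=F G null, marked=B D
Mark C: refs=C G, marked=B C D
Mark F: refs=A D, marked=B C D F
Mark G: refs=B A null, marked=B C D F G
Mark A: refs=null D D, marked=A B C D F G
Unmarked (collected): E

Answer: A B C D F G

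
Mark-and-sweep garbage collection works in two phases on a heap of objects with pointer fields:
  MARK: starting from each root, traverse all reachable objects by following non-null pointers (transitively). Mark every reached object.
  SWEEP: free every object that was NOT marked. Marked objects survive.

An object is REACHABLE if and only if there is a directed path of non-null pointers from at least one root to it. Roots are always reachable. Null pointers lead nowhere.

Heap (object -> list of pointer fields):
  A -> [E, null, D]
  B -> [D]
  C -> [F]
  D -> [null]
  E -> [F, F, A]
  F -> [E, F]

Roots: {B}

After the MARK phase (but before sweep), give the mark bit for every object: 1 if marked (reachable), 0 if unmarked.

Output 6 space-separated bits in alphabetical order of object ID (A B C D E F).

Answer: 0 1 0 1 0 0

Derivation:
Roots: B
Mark B: refs=D, marked=B
Mark D: refs=null, marked=B D
Unmarked (collected): A C E F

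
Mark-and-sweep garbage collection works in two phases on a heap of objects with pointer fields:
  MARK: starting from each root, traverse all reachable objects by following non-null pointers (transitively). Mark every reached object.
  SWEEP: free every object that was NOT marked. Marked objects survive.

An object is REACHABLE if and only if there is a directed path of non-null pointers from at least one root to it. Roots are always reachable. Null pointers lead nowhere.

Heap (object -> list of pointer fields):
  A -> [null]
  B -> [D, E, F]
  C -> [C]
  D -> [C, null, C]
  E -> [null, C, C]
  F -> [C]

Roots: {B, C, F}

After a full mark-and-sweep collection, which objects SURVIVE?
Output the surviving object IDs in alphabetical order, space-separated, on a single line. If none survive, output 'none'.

Roots: B C F
Mark B: refs=D E F, marked=B
Mark C: refs=C, marked=B C
Mark F: refs=C, marked=B C F
Mark D: refs=C null C, marked=B C D F
Mark E: refs=null C C, marked=B C D E F
Unmarked (collected): A

Answer: B C D E F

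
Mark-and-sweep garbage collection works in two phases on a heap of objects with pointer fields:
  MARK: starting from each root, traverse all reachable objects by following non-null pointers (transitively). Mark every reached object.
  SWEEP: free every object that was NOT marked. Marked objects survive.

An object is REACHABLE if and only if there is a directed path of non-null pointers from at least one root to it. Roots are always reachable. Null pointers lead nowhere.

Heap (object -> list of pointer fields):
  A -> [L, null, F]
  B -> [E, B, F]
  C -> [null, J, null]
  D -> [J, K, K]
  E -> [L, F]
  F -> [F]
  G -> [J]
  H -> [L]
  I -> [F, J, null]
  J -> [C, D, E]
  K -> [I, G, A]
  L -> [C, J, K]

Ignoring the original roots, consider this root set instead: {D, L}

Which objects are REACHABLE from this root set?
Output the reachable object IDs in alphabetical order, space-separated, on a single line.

Answer: A C D E F G I J K L

Derivation:
Roots: D L
Mark D: refs=J K K, marked=D
Mark L: refs=C J K, marked=D L
Mark J: refs=C D E, marked=D J L
Mark K: refs=I G A, marked=D J K L
Mark C: refs=null J null, marked=C D J K L
Mark E: refs=L F, marked=C D E J K L
Mark I: refs=F J null, marked=C D E I J K L
Mark G: refs=J, marked=C D E G I J K L
Mark A: refs=L null F, marked=A C D E G I J K L
Mark F: refs=F, marked=A C D E F G I J K L
Unmarked (collected): B H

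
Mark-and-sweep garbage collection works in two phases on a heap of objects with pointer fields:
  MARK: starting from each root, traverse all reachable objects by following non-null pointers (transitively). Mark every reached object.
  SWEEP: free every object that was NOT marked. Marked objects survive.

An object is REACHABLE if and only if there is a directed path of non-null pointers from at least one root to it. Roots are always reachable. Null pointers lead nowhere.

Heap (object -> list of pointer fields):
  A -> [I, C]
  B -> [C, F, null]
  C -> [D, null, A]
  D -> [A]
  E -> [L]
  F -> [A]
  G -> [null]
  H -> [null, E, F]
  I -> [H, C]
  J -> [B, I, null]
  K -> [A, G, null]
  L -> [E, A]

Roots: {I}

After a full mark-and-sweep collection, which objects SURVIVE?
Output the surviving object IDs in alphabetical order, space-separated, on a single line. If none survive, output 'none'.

Answer: A C D E F H I L

Derivation:
Roots: I
Mark I: refs=H C, marked=I
Mark H: refs=null E F, marked=H I
Mark C: refs=D null A, marked=C H I
Mark E: refs=L, marked=C E H I
Mark F: refs=A, marked=C E F H I
Mark D: refs=A, marked=C D E F H I
Mark A: refs=I C, marked=A C D E F H I
Mark L: refs=E A, marked=A C D E F H I L
Unmarked (collected): B G J K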